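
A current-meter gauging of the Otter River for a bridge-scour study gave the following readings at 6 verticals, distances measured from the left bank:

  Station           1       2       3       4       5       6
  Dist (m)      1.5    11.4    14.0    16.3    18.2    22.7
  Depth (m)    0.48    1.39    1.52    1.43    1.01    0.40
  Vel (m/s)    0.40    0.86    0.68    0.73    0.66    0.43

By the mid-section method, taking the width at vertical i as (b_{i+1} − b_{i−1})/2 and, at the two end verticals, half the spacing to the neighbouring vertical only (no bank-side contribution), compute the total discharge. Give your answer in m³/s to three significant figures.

15.7 m³/s

w_1 = (11.4 − 1.5)/2 = 4.95 m; q_1 = 0.40 × 0.48 × 4.95 = 0.9504 m³/s
w_2 = (14.0 − 1.5)/2 = 6.25 m; q_2 = 0.86 × 1.39 × 6.25 = 7.471 m³/s
w_3 = (16.3 − 11.4)/2 = 2.45 m; q_3 = 0.68 × 1.52 × 2.45 = 2.532 m³/s
w_4 = (18.2 − 14.0)/2 = 2.1 m; q_4 = 0.73 × 1.43 × 2.1 = 2.192 m³/s
w_5 = (22.7 − 16.3)/2 = 3.2 m; q_5 = 0.66 × 1.01 × 3.2 = 2.133 m³/s
w_6 = (22.7 − 18.2)/2 = 2.25 m; q_6 = 0.43 × 0.40 × 2.25 = 0.3870 m³/s
Q = Σ qᵢ = 15.67 m³/s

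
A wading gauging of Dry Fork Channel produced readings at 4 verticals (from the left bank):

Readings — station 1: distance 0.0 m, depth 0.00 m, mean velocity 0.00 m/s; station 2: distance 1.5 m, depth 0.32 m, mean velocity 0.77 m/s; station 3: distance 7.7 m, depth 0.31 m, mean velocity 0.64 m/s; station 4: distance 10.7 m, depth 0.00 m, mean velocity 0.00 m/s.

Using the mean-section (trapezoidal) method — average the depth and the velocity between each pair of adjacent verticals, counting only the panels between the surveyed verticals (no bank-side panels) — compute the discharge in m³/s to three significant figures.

Panel 1-2: Δb = 1.5 m, d̄ = (0.00+0.32)/2 = 0.16, v̄ = (0.00+0.77)/2 = 0.385 → q = 1.5×0.16×0.385 = 0.09240 m³/s
Panel 2-3: Δb = 6.2 m, d̄ = (0.32+0.31)/2 = 0.315, v̄ = (0.77+0.64)/2 = 0.705 → q = 6.2×0.315×0.705 = 1.377 m³/s
Panel 3-4: Δb = 3 m, d̄ = (0.31+0.00)/2 = 0.155, v̄ = (0.64+0.00)/2 = 0.32 → q = 3×0.155×0.32 = 0.1488 m³/s
Q = Σ q = 1.618 m³/s

1.62 m³/s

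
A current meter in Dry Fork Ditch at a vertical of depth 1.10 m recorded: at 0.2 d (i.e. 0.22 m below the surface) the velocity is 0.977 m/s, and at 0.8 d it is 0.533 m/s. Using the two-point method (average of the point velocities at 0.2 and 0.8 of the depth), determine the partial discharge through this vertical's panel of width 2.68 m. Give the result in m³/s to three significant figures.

v̄ = (0.977 + 0.533) / 2 = 0.7550 m/s
q = v̄ × d × w = 0.7550 × 1.10 × 2.68 = 2.226 m³/s

2.23 m³/s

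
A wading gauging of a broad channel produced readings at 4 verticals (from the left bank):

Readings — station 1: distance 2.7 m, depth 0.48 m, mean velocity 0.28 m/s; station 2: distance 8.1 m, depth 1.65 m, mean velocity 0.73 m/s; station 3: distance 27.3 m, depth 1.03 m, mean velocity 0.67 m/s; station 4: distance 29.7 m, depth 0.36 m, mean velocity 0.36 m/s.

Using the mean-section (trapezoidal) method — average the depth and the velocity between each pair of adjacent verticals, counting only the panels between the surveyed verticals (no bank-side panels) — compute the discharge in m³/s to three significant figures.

Panel 1-2: Δb = 5.4 m, d̄ = (0.48+1.65)/2 = 1.065, v̄ = (0.28+0.73)/2 = 0.505 → q = 5.4×1.065×0.505 = 2.904 m³/s
Panel 2-3: Δb = 19.2 m, d̄ = (1.65+1.03)/2 = 1.34, v̄ = (0.73+0.67)/2 = 0.7 → q = 19.2×1.34×0.7 = 18.01 m³/s
Panel 3-4: Δb = 2.4 m, d̄ = (1.03+0.36)/2 = 0.695, v̄ = (0.67+0.36)/2 = 0.515 → q = 2.4×0.695×0.515 = 0.8590 m³/s
Q = Σ q = 21.77 m³/s

21.8 m³/s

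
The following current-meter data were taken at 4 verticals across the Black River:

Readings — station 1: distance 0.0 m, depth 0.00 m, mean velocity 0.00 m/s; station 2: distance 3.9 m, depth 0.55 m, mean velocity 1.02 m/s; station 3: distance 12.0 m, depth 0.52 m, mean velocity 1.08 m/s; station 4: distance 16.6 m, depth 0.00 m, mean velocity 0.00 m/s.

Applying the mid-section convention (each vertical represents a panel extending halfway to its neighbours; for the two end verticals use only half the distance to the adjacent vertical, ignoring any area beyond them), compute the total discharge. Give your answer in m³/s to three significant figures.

6.93 m³/s

w_2 = (12.0 − 0.0)/2 = 6 m; q_2 = 1.02 × 0.55 × 6 = 3.366 m³/s
w_3 = (16.6 − 3.9)/2 = 6.35 m; q_3 = 1.08 × 0.52 × 6.35 = 3.566 m³/s
Stations 1, 4 contribute zero (depth or velocity is 0).
Q = Σ qᵢ = 6.932 m³/s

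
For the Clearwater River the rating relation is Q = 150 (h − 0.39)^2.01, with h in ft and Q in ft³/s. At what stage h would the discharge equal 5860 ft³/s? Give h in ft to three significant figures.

h − h₀ = (Q/C)^(1/b) = (5860/150)^(1/2.01) = 6.194 ft
h = 0.39 + 6.194 = 6.584 ft

6.58 ft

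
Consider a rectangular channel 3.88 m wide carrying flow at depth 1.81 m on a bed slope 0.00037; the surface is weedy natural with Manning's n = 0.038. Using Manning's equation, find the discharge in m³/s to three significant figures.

3.40 m³/s

A = b·y = 3.88 × 1.81 = 7.023 m²
P = b + 2y = 3.88 + 2×1.81 = 7.500 m
R = A/P = 7.023/7.500 = 0.9364 m
Q = (1/n)·A·R^(2/3)·S^(1/2) = (1/0.038) × 7.023 × 0.9364^(2/3) × 0.00037^(1/2) = 3.402 m³/s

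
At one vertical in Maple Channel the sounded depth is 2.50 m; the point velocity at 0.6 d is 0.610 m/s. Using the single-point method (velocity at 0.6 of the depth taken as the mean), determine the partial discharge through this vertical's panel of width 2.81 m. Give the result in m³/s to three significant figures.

4.29 m³/s

v̄ = v₀.₆ = 0.610 m/s
q = v̄ × d × w = 0.6100 × 2.50 × 2.81 = 4.285 m³/s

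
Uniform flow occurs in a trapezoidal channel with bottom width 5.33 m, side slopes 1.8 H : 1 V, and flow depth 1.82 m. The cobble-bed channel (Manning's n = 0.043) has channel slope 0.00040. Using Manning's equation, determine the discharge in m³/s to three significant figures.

A = (b + z·y)·y = (5.33 + 1.8×1.82)×1.82 = 15.66 m²
P = b + 2y√(1+z²) = 5.33 + 2×1.82×√(1+1.8²) = 12.83 m
R = A/P = 15.66/12.83 = 1.221 m
Q = (1/n)·A·R^(2/3)·S^(1/2) = (1/0.043) × 15.66 × 1.221^(2/3) × 0.00040^(1/2) = 8.324 m³/s

8.32 m³/s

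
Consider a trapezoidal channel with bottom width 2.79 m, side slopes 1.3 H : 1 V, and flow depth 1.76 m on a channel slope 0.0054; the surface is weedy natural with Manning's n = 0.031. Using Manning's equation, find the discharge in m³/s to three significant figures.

21.8 m³/s

A = (b + z·y)·y = (2.79 + 1.3×1.76)×1.76 = 8.937 m²
P = b + 2y√(1+z²) = 2.79 + 2×1.76×√(1+1.3²) = 8.563 m
R = A/P = 8.937/8.563 = 1.044 m
Q = (1/n)·A·R^(2/3)·S^(1/2) = (1/0.031) × 8.937 × 1.044^(2/3) × 0.0054^(1/2) = 21.80 m³/s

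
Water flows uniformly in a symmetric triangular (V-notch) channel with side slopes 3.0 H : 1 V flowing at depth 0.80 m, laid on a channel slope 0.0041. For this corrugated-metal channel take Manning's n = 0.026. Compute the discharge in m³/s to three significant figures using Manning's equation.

A = z·y² = 3.0×0.80² = 1.920 m²
P = 2y√(1+z²) = 2×0.80×√(1+3.0²) = 5.060 m
R = A/P = 1.920/5.060 = 0.3795 m
Q = (1/n)·A·R^(2/3)·S^(1/2) = (1/0.026) × 1.920 × 0.3795^(2/3) × 0.0041^(1/2) = 2.478 m³/s

2.48 m³/s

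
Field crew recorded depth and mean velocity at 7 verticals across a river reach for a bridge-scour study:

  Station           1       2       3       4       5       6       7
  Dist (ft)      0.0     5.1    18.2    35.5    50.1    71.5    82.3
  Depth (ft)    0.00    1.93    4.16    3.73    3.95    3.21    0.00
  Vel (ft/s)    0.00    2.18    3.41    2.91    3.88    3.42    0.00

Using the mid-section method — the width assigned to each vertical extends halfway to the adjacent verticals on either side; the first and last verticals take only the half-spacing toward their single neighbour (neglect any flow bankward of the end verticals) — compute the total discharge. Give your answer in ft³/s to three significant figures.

880 ft³/s

w_2 = (18.2 − 0.0)/2 = 9.1 ft; q_2 = 2.18 × 1.93 × 9.1 = 38.29 ft³/s
w_3 = (35.5 − 5.1)/2 = 15.2 ft; q_3 = 3.41 × 4.16 × 15.2 = 215.6 ft³/s
w_4 = (50.1 − 18.2)/2 = 15.95 ft; q_4 = 2.91 × 3.73 × 15.95 = 173.1 ft³/s
w_5 = (71.5 − 35.5)/2 = 18 ft; q_5 = 3.88 × 3.95 × 18 = 275.9 ft³/s
w_6 = (82.3 − 50.1)/2 = 16.1 ft; q_6 = 3.42 × 3.21 × 16.1 = 176.7 ft³/s
Stations 1, 7 contribute zero (depth or velocity is 0).
Q = Σ qᵢ = 879.7 ft³/s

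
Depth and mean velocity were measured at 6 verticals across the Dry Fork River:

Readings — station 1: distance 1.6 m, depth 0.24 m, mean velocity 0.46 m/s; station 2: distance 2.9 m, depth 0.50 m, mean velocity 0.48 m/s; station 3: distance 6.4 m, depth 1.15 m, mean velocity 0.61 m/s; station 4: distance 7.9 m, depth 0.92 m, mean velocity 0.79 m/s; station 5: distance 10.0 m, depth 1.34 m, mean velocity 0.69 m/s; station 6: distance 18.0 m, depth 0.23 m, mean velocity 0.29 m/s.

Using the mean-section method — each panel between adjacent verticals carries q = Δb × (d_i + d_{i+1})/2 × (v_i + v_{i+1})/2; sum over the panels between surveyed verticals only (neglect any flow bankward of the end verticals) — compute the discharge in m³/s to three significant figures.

Panel 1-2: Δb = 1.3 m, d̄ = (0.24+0.50)/2 = 0.37, v̄ = (0.46+0.48)/2 = 0.47 → q = 1.3×0.37×0.47 = 0.2261 m³/s
Panel 2-3: Δb = 3.5 m, d̄ = (0.50+1.15)/2 = 0.825, v̄ = (0.48+0.61)/2 = 0.545 → q = 3.5×0.825×0.545 = 1.574 m³/s
Panel 3-4: Δb = 1.5 m, d̄ = (1.15+0.92)/2 = 1.035, v̄ = (0.61+0.79)/2 = 0.7 → q = 1.5×1.035×0.7 = 1.087 m³/s
Panel 4-5: Δb = 2.1 m, d̄ = (0.92+1.34)/2 = 1.13, v̄ = (0.79+0.69)/2 = 0.74 → q = 2.1×1.13×0.74 = 1.756 m³/s
Panel 5-6: Δb = 8 m, d̄ = (1.34+0.23)/2 = 0.785, v̄ = (0.69+0.29)/2 = 0.49 → q = 8×0.785×0.49 = 3.077 m³/s
Q = Σ q = 7.720 m³/s

7.72 m³/s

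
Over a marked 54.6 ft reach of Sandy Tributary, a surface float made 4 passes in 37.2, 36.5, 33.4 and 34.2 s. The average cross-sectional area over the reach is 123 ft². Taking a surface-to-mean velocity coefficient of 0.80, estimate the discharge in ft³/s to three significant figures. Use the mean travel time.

152 ft³/s

t̄ = (37.2 + 36.5 + 33.4 + 34.2) / 4 = 35.325 s
v_surface = L / t̄ = 54.6 / 35.325 = 1.546 ft/s
v_mean = 0.80 × 1.546 = 1.237 ft/s
Q = A × v_mean = 123 × 1.237 = 152.1 ft³/s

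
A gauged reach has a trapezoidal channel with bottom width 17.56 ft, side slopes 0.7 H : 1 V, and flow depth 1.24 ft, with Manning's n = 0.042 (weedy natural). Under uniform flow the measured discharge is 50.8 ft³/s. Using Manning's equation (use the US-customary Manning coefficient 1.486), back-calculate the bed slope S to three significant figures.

0.00344

A = (b + z·y)·y = (17.56 + 0.7×1.24)×1.24 = 22.85 ft²
P = b + 2y√(1+z²) = 17.56 + 2×1.24×√(1+0.7²) = 20.59 ft
R = A/P = 22.85/20.59 = 1.110 ft
S = (Q·n / (1.486·A·R^(2/3)))² = (50.8×0.042 / (1.486×22.85×1.072))² = 0.003435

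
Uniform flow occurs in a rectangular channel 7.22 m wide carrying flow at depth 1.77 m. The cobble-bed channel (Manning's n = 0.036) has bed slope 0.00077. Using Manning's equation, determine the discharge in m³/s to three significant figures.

A = b·y = 7.22 × 1.77 = 12.78 m²
P = b + 2y = 7.22 + 2×1.77 = 10.76 m
R = A/P = 12.78/10.76 = 1.188 m
Q = (1/n)·A·R^(2/3)·S^(1/2) = (1/0.036) × 12.78 × 1.188^(2/3) × 0.00077^(1/2) = 11.05 m³/s

11.0 m³/s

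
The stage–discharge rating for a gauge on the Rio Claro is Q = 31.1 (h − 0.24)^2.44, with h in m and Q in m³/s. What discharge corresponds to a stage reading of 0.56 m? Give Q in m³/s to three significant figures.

1.93 m³/s

Q = 31.1 × (0.56 − 0.24)^2.44 = 31.1 × 0.32^2.44 = 1.929 m³/s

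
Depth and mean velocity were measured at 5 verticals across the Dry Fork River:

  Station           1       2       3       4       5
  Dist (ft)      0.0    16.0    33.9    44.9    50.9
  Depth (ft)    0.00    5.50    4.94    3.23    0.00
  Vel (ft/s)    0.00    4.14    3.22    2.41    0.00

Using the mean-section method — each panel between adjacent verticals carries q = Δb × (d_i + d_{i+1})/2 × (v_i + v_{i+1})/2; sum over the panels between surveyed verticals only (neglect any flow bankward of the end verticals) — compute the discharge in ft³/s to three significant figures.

Panel 1-2: Δb = 16 ft, d̄ = (0.00+5.50)/2 = 2.75, v̄ = (0.00+4.14)/2 = 2.07 → q = 16×2.75×2.07 = 91.08 ft³/s
Panel 2-3: Δb = 17.9 ft, d̄ = (5.50+4.94)/2 = 5.22, v̄ = (4.14+3.22)/2 = 3.68 → q = 17.9×5.22×3.68 = 343.9 ft³/s
Panel 3-4: Δb = 11 ft, d̄ = (4.94+3.23)/2 = 4.085, v̄ = (3.22+2.41)/2 = 2.815 → q = 11×4.085×2.815 = 126.5 ft³/s
Panel 4-5: Δb = 6 ft, d̄ = (3.23+0.00)/2 = 1.615, v̄ = (2.41+0.00)/2 = 1.205 → q = 6×1.615×1.205 = 11.68 ft³/s
Q = Σ q = 573.1 ft³/s

573 ft³/s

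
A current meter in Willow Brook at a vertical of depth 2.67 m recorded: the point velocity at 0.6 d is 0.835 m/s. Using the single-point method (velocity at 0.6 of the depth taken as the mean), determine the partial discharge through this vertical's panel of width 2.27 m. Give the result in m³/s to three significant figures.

5.06 m³/s

v̄ = v₀.₆ = 0.835 m/s
q = v̄ × d × w = 0.8350 × 2.67 × 2.27 = 5.061 m³/s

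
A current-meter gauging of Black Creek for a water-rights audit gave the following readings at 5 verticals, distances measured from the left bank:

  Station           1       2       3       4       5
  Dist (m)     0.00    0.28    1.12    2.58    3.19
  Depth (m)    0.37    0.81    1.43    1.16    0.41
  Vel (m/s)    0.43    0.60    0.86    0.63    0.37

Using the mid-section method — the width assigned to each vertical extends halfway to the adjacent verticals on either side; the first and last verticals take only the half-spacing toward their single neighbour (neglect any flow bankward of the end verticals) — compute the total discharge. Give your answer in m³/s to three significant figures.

2.51 m³/s

w_1 = (0.28 − 0.00)/2 = 0.14 m; q_1 = 0.43 × 0.37 × 0.14 = 0.02227 m³/s
w_2 = (1.12 − 0.00)/2 = 0.56 m; q_2 = 0.60 × 0.81 × 0.56 = 0.2722 m³/s
w_3 = (2.58 − 0.28)/2 = 1.15 m; q_3 = 0.86 × 1.43 × 1.15 = 1.414 m³/s
w_4 = (3.19 − 1.12)/2 = 1.035 m; q_4 = 0.63 × 1.16 × 1.035 = 0.7564 m³/s
w_5 = (3.19 − 2.58)/2 = 0.305 m; q_5 = 0.37 × 0.41 × 0.305 = 0.04627 m³/s
Q = Σ qᵢ = 2.511 m³/s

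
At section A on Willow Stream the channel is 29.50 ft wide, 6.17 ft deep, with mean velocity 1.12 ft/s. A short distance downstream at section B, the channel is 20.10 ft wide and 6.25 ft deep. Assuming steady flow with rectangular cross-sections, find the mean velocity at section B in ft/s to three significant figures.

1.62 ft/s

Q = A₁V₁ = (29.50×6.17) × 1.12 = 203.9 ft³/s
A₂ = 20.10 × 6.25 = 125.6 ft²
V₂ = Q/A₂ = 203.9/125.6 = 1.623 ft/s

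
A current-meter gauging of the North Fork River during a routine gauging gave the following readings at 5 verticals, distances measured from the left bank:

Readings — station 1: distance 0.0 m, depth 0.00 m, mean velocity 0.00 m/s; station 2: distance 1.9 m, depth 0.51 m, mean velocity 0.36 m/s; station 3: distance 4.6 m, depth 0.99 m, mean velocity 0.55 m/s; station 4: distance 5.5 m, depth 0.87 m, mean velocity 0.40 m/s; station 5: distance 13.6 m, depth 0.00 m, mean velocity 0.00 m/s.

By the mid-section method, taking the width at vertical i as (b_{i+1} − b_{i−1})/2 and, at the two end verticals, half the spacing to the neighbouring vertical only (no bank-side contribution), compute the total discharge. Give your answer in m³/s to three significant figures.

2.97 m³/s

w_2 = (4.6 − 0.0)/2 = 2.3 m; q_2 = 0.36 × 0.51 × 2.3 = 0.4223 m³/s
w_3 = (5.5 − 1.9)/2 = 1.8 m; q_3 = 0.55 × 0.99 × 1.8 = 0.9801 m³/s
w_4 = (13.6 − 4.6)/2 = 4.5 m; q_4 = 0.40 × 0.87 × 4.5 = 1.566 m³/s
Stations 1, 5 contribute zero (depth or velocity is 0).
Q = Σ qᵢ = 2.968 m³/s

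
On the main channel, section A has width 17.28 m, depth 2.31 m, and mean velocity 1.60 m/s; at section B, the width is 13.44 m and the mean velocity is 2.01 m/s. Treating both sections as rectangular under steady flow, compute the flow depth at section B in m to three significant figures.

2.36 m

Q = A₁V₁ = (17.28×2.31) × 1.60 = 63.87 m³/s
d₂ = Q/(b₂ V₂) = 63.87/(13.44×2.01) = 2.364 m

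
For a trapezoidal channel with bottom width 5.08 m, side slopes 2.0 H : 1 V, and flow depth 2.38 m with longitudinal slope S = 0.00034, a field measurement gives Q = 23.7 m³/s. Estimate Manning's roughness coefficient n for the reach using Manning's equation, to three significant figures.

A = (b + z·y)·y = (5.08 + 2.0×2.38)×2.38 = 23.42 m²
P = b + 2y√(1+z²) = 5.08 + 2×2.38×√(1+2.0²) = 15.72 m
R = A/P = 23.42/15.72 = 1.489 m
n = (1/Q)·A·R^(2/3)·S^(1/2) = (1/23.7) × 23.42 × 1.304 × 0.01844 = 0.02376

0.0238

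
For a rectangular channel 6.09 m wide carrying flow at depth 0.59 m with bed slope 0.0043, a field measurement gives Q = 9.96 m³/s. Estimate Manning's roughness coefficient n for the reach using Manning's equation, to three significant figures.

A = b·y = 6.09 × 0.59 = 3.593 m²
P = b + 2y = 6.09 + 2×0.59 = 7.270 m
R = A/P = 3.593/7.270 = 0.4942 m
n = (1/Q)·A·R^(2/3)·S^(1/2) = (1/9.96) × 3.593 × 0.6251 × 0.06557 = 0.01479

0.0148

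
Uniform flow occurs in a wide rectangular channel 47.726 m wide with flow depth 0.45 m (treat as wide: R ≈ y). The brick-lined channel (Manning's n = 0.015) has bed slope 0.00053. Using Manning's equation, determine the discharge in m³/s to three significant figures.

19.4 m³/s

A = b·y = 47.726 × 0.45 = 21.48 m²
Wide channel: R ≈ y = 0.45 m
Q = (1/n)·A·R^(2/3)·S^(1/2) = (1/0.015) × 21.48 × 0.4500^(2/3) × 0.00053^(1/2) = 19.36 m³/s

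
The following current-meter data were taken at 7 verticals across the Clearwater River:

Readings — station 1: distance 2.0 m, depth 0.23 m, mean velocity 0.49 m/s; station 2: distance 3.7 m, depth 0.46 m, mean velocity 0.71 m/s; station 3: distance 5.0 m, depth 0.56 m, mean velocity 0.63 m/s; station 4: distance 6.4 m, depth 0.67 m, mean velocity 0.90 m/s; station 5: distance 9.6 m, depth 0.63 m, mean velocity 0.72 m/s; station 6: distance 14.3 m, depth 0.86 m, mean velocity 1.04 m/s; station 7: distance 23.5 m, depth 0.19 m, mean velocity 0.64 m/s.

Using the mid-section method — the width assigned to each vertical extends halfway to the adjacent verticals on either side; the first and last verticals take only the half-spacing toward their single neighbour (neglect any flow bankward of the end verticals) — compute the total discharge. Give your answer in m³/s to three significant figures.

11.0 m³/s

w_1 = (3.7 − 2.0)/2 = 0.85 m; q_1 = 0.49 × 0.23 × 0.85 = 0.09580 m³/s
w_2 = (5.0 − 2.0)/2 = 1.5 m; q_2 = 0.71 × 0.46 × 1.5 = 0.4899 m³/s
w_3 = (6.4 − 3.7)/2 = 1.35 m; q_3 = 0.63 × 0.56 × 1.35 = 0.4763 m³/s
w_4 = (9.6 − 5.0)/2 = 2.3 m; q_4 = 0.90 × 0.67 × 2.3 = 1.387 m³/s
w_5 = (14.3 − 6.4)/2 = 3.95 m; q_5 = 0.72 × 0.63 × 3.95 = 1.792 m³/s
w_6 = (23.5 − 9.6)/2 = 6.95 m; q_6 = 1.04 × 0.86 × 6.95 = 6.216 m³/s
w_7 = (23.5 − 14.3)/2 = 4.6 m; q_7 = 0.64 × 0.19 × 4.6 = 0.5594 m³/s
Q = Σ qᵢ = 11.02 m³/s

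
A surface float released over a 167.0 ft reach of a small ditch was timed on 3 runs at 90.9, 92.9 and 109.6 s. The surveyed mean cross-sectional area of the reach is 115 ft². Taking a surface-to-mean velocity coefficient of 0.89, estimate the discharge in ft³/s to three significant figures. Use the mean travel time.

175 ft³/s

t̄ = (90.9 + 92.9 + 109.6) / 3 = 97.8 s
v_surface = L / t̄ = 167.0 / 97.8 = 1.708 ft/s
v_mean = 0.89 × 1.708 = 1.520 ft/s
Q = A × v_mean = 115 × 1.520 = 174.8 ft³/s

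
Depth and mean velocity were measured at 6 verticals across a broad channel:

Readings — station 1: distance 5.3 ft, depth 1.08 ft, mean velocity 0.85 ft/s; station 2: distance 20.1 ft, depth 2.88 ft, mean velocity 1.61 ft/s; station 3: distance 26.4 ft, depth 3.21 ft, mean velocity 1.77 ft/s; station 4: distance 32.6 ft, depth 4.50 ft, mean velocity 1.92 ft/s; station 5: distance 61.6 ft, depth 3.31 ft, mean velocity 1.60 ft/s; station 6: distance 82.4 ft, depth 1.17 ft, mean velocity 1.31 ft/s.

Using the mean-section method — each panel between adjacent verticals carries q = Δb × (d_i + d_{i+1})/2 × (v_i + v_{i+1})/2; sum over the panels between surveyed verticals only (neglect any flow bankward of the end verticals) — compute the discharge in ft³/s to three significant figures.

Panel 1-2: Δb = 14.8 ft, d̄ = (1.08+2.88)/2 = 1.98, v̄ = (0.85+1.61)/2 = 1.23 → q = 14.8×1.98×1.23 = 36.04 ft³/s
Panel 2-3: Δb = 6.3 ft, d̄ = (2.88+3.21)/2 = 3.045, v̄ = (1.61+1.77)/2 = 1.69 → q = 6.3×3.045×1.69 = 32.42 ft³/s
Panel 3-4: Δb = 6.2 ft, d̄ = (3.21+4.50)/2 = 3.855, v̄ = (1.77+1.92)/2 = 1.845 → q = 6.2×3.855×1.845 = 44.10 ft³/s
Panel 4-5: Δb = 29 ft, d̄ = (4.50+3.31)/2 = 3.905, v̄ = (1.92+1.60)/2 = 1.76 → q = 29×3.905×1.76 = 199.3 ft³/s
Panel 5-6: Δb = 20.8 ft, d̄ = (3.31+1.17)/2 = 2.24, v̄ = (1.60+1.31)/2 = 1.455 → q = 20.8×2.24×1.455 = 67.79 ft³/s
Q = Σ q = 379.7 ft³/s

380 ft³/s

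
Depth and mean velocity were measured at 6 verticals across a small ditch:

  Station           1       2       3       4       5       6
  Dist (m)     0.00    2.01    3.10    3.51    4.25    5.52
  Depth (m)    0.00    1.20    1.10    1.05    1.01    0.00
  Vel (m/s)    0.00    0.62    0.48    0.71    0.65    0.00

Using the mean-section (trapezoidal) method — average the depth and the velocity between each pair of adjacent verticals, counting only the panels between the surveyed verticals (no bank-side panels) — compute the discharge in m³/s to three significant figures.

Panel 1-2: Δb = 2.01 m, d̄ = (0.00+1.20)/2 = 0.6, v̄ = (0.00+0.62)/2 = 0.31 → q = 2.01×0.6×0.31 = 0.3739 m³/s
Panel 2-3: Δb = 1.09 m, d̄ = (1.20+1.10)/2 = 1.15, v̄ = (0.62+0.48)/2 = 0.55 → q = 1.09×1.15×0.55 = 0.6894 m³/s
Panel 3-4: Δb = 0.41 m, d̄ = (1.10+1.05)/2 = 1.075, v̄ = (0.48+0.71)/2 = 0.595 → q = 0.41×1.075×0.595 = 0.2622 m³/s
Panel 4-5: Δb = 0.74 m, d̄ = (1.05+1.01)/2 = 1.03, v̄ = (0.71+0.65)/2 = 0.68 → q = 0.74×1.03×0.68 = 0.5183 m³/s
Panel 5-6: Δb = 1.27 m, d̄ = (1.01+0.00)/2 = 0.505, v̄ = (0.65+0.00)/2 = 0.325 → q = 1.27×0.505×0.325 = 0.2084 m³/s
Q = Σ q = 2.052 m³/s

2.05 m³/s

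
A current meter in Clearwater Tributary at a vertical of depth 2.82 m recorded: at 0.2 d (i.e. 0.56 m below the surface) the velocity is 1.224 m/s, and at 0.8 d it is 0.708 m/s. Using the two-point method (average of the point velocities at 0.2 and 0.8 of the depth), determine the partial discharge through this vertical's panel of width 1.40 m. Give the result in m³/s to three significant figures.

v̄ = (1.224 + 0.708) / 2 = 0.9660 m/s
q = v̄ × d × w = 0.9660 × 2.82 × 1.40 = 3.814 m³/s

3.81 m³/s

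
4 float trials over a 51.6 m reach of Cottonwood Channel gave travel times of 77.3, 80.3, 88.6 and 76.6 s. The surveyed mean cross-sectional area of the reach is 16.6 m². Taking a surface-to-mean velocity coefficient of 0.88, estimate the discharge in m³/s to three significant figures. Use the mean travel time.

9.34 m³/s

t̄ = (77.3 + 80.3 + 88.6 + 76.6) / 4 = 80.7 s
v_surface = L / t̄ = 51.6 / 80.7 = 0.6394 m/s
v_mean = 0.88 × 0.6394 = 0.5627 m/s
Q = A × v_mean = 16.6 × 0.5627 = 9.340 m³/s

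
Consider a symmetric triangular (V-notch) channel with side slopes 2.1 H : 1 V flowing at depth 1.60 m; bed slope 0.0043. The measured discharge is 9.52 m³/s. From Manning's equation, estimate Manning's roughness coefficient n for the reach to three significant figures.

A = z·y² = 2.1×1.60² = 5.376 m²
P = 2y√(1+z²) = 2×1.60×√(1+2.1²) = 7.443 m
R = A/P = 5.376/7.443 = 0.7223 m
n = (1/Q)·A·R^(2/3)·S^(1/2) = (1/9.52) × 5.376 × 0.8050 × 0.06557 = 0.02981

0.0298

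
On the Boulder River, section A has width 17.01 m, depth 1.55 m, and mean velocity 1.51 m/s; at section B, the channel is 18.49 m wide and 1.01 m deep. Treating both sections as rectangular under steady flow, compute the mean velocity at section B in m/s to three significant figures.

Q = A₁V₁ = (17.01×1.55) × 1.51 = 39.81 m³/s
A₂ = 18.49 × 1.01 = 18.67 m²
V₂ = Q/A₂ = 39.81/18.67 = 2.132 m/s

2.13 m/s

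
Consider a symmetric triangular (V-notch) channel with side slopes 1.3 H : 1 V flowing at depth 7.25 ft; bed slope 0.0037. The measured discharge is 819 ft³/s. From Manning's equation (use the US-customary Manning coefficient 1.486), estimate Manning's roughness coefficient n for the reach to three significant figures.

0.0152

A = z·y² = 1.3×7.25² = 68.33 ft²
P = 2y√(1+z²) = 2×7.25×√(1+1.3²) = 23.78 ft
R = A/P = 68.33/23.78 = 2.873 ft
n = (1.486/Q)·A·R^(2/3)·S^(1/2) = (1.486/819) × 68.33 × 2.021 × 0.06083 = 0.01524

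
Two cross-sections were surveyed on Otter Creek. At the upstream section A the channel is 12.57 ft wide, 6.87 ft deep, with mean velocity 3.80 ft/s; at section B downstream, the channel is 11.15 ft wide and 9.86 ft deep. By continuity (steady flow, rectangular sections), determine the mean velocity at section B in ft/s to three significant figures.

2.98 ft/s

Q = A₁V₁ = (12.57×6.87) × 3.80 = 328.2 ft³/s
A₂ = 11.15 × 9.86 = 109.9 ft²
V₂ = Q/A₂ = 328.2/109.9 = 2.985 ft/s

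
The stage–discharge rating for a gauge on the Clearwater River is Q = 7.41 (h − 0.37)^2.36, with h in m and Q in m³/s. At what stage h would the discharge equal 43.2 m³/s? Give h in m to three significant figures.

2.48 m

h − h₀ = (Q/C)^(1/b) = (43.2/7.41)^(1/2.36) = 2.111 m
h = 0.37 + 2.111 = 2.481 m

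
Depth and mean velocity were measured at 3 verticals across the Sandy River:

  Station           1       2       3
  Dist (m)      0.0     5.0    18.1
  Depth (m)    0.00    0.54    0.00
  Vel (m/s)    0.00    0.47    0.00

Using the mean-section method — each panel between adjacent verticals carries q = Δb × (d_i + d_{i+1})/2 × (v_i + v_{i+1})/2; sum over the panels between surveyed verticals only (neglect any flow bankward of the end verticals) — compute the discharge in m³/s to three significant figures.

Panel 1-2: Δb = 5 m, d̄ = (0.00+0.54)/2 = 0.27, v̄ = (0.00+0.47)/2 = 0.235 → q = 5×0.27×0.235 = 0.3173 m³/s
Panel 2-3: Δb = 13.1 m, d̄ = (0.54+0.00)/2 = 0.27, v̄ = (0.47+0.00)/2 = 0.235 → q = 13.1×0.27×0.235 = 0.8312 m³/s
Q = Σ q = 1.148 m³/s

1.15 m³/s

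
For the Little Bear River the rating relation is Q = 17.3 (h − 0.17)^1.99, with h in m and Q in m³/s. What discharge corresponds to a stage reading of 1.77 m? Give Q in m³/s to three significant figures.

Q = 17.3 × (1.77 − 0.17)^1.99 = 17.3 × 1.6^1.99 = 44.08 m³/s

44.1 m³/s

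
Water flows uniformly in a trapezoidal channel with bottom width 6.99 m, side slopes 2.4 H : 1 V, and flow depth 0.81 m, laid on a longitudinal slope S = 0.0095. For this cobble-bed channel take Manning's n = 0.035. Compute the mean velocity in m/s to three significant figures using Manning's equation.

2.08 m/s

A = (b + z·y)·y = (6.99 + 2.4×0.81)×0.81 = 7.237 m²
P = b + 2y√(1+z²) = 6.99 + 2×0.81×√(1+2.4²) = 11.20 m
R = A/P = 7.237/11.20 = 0.6460 m
Q = (1/n)·A·R^(2/3)·S^(1/2) = (1/0.035) × 7.237 × 0.6460^(2/3) × 0.0095^(1/2) = 15.06 m³/s
V = Q/A = 15.06/7.237 = 2.081 m/s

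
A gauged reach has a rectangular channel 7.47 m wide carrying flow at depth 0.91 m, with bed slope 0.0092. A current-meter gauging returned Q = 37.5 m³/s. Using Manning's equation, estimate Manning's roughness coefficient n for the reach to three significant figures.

0.0141

A = b·y = 7.47 × 0.91 = 6.798 m²
P = b + 2y = 7.47 + 2×0.91 = 9.290 m
R = A/P = 6.798/9.290 = 0.7317 m
n = (1/Q)·A·R^(2/3)·S^(1/2) = (1/37.5) × 6.798 × 0.8120 × 0.09592 = 0.01412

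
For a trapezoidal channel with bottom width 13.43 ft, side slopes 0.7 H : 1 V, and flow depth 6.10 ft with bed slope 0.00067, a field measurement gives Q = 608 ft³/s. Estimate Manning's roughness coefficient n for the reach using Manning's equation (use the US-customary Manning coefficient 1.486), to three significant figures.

A = (b + z·y)·y = (13.43 + 0.7×6.10)×6.10 = 108.0 ft²
P = b + 2y√(1+z²) = 13.43 + 2×6.10×√(1+0.7²) = 28.32 ft
R = A/P = 108.0/28.32 = 3.812 ft
n = (1.486/Q)·A·R^(2/3)·S^(1/2) = (1.486/608) × 108.0 × 2.440 × 0.02588 = 0.01667

0.0167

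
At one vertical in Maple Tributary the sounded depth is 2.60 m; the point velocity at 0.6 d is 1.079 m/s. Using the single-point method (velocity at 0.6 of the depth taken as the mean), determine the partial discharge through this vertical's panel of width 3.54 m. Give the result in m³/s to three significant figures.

v̄ = v₀.₆ = 1.079 m/s
q = v̄ × d × w = 1.079 × 2.60 × 3.54 = 9.931 m³/s

9.93 m³/s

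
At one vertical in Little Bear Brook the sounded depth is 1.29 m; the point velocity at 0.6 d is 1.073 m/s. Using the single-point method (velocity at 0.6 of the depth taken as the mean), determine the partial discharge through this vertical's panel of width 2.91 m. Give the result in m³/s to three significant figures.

v̄ = v₀.₆ = 1.073 m/s
q = v̄ × d × w = 1.073 × 1.29 × 2.91 = 4.028 m³/s

4.03 m³/s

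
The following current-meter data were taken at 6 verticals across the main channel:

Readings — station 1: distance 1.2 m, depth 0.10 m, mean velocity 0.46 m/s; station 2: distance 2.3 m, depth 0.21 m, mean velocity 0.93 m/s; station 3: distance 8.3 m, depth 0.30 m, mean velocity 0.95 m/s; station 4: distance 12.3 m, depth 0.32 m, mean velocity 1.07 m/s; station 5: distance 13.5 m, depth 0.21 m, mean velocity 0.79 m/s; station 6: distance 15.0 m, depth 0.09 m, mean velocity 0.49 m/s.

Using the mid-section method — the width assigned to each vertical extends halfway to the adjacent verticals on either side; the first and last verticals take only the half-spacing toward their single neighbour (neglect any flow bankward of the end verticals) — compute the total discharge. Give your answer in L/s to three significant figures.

w_1 = (2.3 − 1.2)/2 = 0.55 m; q_1 = 0.46 × 0.10 × 0.55 = 0.02530 m³/s
w_2 = (8.3 − 1.2)/2 = 3.55 m; q_2 = 0.93 × 0.21 × 3.55 = 0.6933 m³/s
w_3 = (12.3 − 2.3)/2 = 5 m; q_3 = 0.95 × 0.30 × 5 = 1.425 m³/s
w_4 = (13.5 − 8.3)/2 = 2.6 m; q_4 = 1.07 × 0.32 × 2.6 = 0.8902 m³/s
w_5 = (15.0 − 12.3)/2 = 1.35 m; q_5 = 0.79 × 0.21 × 1.35 = 0.2240 m³/s
w_6 = (15.0 − 13.5)/2 = 0.75 m; q_6 = 0.49 × 0.09 × 0.75 = 0.03308 m³/s
Q = Σ qᵢ = 3.291 m³/s
= 3.291 × 1000 = 3291 L/s

3290 L/s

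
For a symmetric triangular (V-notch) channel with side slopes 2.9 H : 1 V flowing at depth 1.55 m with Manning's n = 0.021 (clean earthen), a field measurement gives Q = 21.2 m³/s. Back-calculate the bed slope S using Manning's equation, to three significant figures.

A = z·y² = 2.9×1.55² = 6.967 m²
P = 2y√(1+z²) = 2×1.55×√(1+2.9²) = 9.509 m
R = A/P = 6.967/9.509 = 0.7327 m
S = (Q·n / (1·A·R^(2/3)))² = (21.2×0.021 / (1×6.967×0.8127))² = 0.006182

0.00618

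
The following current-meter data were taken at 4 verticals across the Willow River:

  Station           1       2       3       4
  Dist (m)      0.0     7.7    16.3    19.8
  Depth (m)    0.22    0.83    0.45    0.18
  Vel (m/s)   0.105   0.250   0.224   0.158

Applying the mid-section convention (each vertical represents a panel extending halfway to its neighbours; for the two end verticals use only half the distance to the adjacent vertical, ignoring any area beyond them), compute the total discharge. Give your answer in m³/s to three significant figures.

w_1 = (7.7 − 0.0)/2 = 3.85 m; q_1 = 0.105 × 0.22 × 3.85 = 0.08894 m³/s
w_2 = (16.3 − 0.0)/2 = 8.15 m; q_2 = 0.250 × 0.83 × 8.15 = 1.691 m³/s
w_3 = (19.8 − 7.7)/2 = 6.05 m; q_3 = 0.224 × 0.45 × 6.05 = 0.6098 m³/s
w_4 = (19.8 − 16.3)/2 = 1.75 m; q_4 = 0.158 × 0.18 × 1.75 = 0.04977 m³/s
Q = Σ qᵢ = 2.440 m³/s

2.44 m³/s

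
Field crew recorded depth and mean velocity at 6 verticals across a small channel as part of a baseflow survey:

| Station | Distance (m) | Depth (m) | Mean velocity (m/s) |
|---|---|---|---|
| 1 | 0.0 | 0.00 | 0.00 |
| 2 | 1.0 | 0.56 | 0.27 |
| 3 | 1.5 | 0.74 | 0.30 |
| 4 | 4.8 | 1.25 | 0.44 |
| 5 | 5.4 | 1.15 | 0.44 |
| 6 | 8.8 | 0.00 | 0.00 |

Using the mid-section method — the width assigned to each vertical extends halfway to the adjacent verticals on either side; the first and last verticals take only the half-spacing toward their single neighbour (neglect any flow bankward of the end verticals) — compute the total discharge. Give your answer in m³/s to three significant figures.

w_2 = (1.5 − 0.0)/2 = 0.75 m; q_2 = 0.27 × 0.56 × 0.75 = 0.1134 m³/s
w_3 = (4.8 − 1.0)/2 = 1.9 m; q_3 = 0.30 × 0.74 × 1.9 = 0.4218 m³/s
w_4 = (5.4 − 1.5)/2 = 1.95 m; q_4 = 0.44 × 1.25 × 1.95 = 1.073 m³/s
w_5 = (8.8 − 4.8)/2 = 2 m; q_5 = 0.44 × 1.15 × 2 = 1.012 m³/s
Stations 1, 6 contribute zero (depth or velocity is 0).
Q = Σ qᵢ = 2.620 m³/s

2.62 m³/s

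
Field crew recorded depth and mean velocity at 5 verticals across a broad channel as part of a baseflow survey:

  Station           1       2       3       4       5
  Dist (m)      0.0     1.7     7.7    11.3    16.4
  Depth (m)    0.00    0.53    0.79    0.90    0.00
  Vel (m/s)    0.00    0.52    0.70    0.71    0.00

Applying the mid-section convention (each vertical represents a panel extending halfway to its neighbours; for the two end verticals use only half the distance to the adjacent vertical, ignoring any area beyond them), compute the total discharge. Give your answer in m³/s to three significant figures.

6.50 m³/s

w_2 = (7.7 − 0.0)/2 = 3.85 m; q_2 = 0.52 × 0.53 × 3.85 = 1.061 m³/s
w_3 = (11.3 − 1.7)/2 = 4.8 m; q_3 = 0.70 × 0.79 × 4.8 = 2.654 m³/s
w_4 = (16.4 − 7.7)/2 = 4.35 m; q_4 = 0.71 × 0.90 × 4.35 = 2.780 m³/s
Stations 1, 5 contribute zero (depth or velocity is 0).
Q = Σ qᵢ = 6.495 m³/s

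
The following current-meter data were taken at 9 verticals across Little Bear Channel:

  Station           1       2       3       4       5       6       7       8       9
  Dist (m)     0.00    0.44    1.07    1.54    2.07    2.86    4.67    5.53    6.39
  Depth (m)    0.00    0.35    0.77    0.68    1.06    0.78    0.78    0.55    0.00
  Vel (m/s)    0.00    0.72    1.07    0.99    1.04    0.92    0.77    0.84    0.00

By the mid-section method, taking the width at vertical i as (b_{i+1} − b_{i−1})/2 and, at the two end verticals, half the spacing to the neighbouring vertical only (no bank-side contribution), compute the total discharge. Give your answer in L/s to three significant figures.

3780 L/s

w_2 = (1.07 − 0.00)/2 = 0.535 m; q_2 = 0.72 × 0.35 × 0.535 = 0.1348 m³/s
w_3 = (1.54 − 0.44)/2 = 0.55 m; q_3 = 1.07 × 0.77 × 0.55 = 0.4531 m³/s
w_4 = (2.07 − 1.07)/2 = 0.5 m; q_4 = 0.99 × 0.68 × 0.5 = 0.3366 m³/s
w_5 = (2.86 − 1.54)/2 = 0.66 m; q_5 = 1.04 × 1.06 × 0.66 = 0.7276 m³/s
w_6 = (4.67 − 2.07)/2 = 1.3 m; q_6 = 0.92 × 0.78 × 1.3 = 0.9329 m³/s
w_7 = (5.53 − 2.86)/2 = 1.335 m; q_7 = 0.77 × 0.78 × 1.335 = 0.8018 m³/s
w_8 = (6.39 − 4.67)/2 = 0.86 m; q_8 = 0.84 × 0.55 × 0.86 = 0.3973 m³/s
Stations 1, 9 contribute zero (depth or velocity is 0).
Q = Σ qᵢ = 3.784 m³/s
= 3.784 × 1000 = 3784 L/s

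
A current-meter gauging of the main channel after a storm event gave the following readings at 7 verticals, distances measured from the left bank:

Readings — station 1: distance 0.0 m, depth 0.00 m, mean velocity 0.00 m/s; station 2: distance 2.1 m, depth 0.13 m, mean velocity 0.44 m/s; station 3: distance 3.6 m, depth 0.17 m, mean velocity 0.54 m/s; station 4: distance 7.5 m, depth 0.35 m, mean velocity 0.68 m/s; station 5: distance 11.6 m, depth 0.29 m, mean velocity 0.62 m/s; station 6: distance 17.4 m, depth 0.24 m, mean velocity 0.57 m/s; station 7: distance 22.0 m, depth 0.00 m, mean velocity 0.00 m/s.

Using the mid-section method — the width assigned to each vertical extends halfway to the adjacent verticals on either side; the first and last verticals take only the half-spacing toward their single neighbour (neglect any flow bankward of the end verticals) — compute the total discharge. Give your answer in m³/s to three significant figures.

2.90 m³/s

w_2 = (3.6 − 0.0)/2 = 1.8 m; q_2 = 0.44 × 0.13 × 1.8 = 0.1030 m³/s
w_3 = (7.5 − 2.1)/2 = 2.7 m; q_3 = 0.54 × 0.17 × 2.7 = 0.2479 m³/s
w_4 = (11.6 − 3.6)/2 = 4 m; q_4 = 0.68 × 0.35 × 4 = 0.9520 m³/s
w_5 = (17.4 − 7.5)/2 = 4.95 m; q_5 = 0.62 × 0.29 × 4.95 = 0.8900 m³/s
w_6 = (22.0 − 11.6)/2 = 5.2 m; q_6 = 0.57 × 0.24 × 5.2 = 0.7114 m³/s
Stations 1, 7 contribute zero (depth or velocity is 0).
Q = Σ qᵢ = 2.904 m³/s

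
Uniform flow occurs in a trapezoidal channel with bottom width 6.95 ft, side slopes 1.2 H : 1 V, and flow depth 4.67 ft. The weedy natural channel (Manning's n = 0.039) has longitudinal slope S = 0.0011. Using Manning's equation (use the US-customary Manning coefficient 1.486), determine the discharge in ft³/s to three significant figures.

144 ft³/s

A = (b + z·y)·y = (6.95 + 1.2×4.67)×4.67 = 58.63 ft²
P = b + 2y√(1+z²) = 6.95 + 2×4.67×√(1+1.2²) = 21.54 ft
R = A/P = 58.63/21.54 = 2.722 ft
Q = (1.486/n)·A·R^(2/3)·S^(1/2) = (1.486/0.039) × 58.63 × 2.722^(2/3) × 0.0011^(1/2) = 144.4 ft³/s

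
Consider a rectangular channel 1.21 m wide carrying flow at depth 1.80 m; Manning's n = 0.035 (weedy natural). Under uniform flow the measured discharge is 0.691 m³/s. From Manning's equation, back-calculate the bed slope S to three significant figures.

A = b·y = 1.21 × 1.80 = 2.178 m²
P = b + 2y = 1.21 + 2×1.80 = 4.810 m
R = A/P = 2.178/4.810 = 0.4528 m
S = (Q·n / (1·A·R^(2/3)))² = (0.691×0.035 / (1×2.178×0.5897))² = 0.0003546

0.000355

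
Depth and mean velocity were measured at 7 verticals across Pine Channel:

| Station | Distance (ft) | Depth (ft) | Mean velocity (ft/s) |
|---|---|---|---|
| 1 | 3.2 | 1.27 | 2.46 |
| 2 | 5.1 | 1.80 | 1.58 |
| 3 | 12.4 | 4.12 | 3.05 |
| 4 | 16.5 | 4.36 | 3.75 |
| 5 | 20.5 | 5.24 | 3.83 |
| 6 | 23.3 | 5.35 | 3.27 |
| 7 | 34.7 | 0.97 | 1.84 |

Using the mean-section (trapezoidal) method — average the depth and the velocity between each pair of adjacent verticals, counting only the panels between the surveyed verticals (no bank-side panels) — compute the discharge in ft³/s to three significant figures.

332 ft³/s

Panel 1-2: Δb = 1.9 ft, d̄ = (1.27+1.80)/2 = 1.535, v̄ = (2.46+1.58)/2 = 2.02 → q = 1.9×1.535×2.02 = 5.891 ft³/s
Panel 2-3: Δb = 7.3 ft, d̄ = (1.80+4.12)/2 = 2.96, v̄ = (1.58+3.05)/2 = 2.315 → q = 7.3×2.96×2.315 = 50.02 ft³/s
Panel 3-4: Δb = 4.1 ft, d̄ = (4.12+4.36)/2 = 4.24, v̄ = (3.05+3.75)/2 = 3.4 → q = 4.1×4.24×3.4 = 59.11 ft³/s
Panel 4-5: Δb = 4 ft, d̄ = (4.36+5.24)/2 = 4.8, v̄ = (3.75+3.83)/2 = 3.79 → q = 4×4.8×3.79 = 72.77 ft³/s
Panel 5-6: Δb = 2.8 ft, d̄ = (5.24+5.35)/2 = 5.295, v̄ = (3.83+3.27)/2 = 3.55 → q = 2.8×5.295×3.55 = 52.63 ft³/s
Panel 6-7: Δb = 11.4 ft, d̄ = (5.35+0.97)/2 = 3.16, v̄ = (3.27+1.84)/2 = 2.555 → q = 11.4×3.16×2.555 = 92.04 ft³/s
Q = Σ q = 332.5 ft³/s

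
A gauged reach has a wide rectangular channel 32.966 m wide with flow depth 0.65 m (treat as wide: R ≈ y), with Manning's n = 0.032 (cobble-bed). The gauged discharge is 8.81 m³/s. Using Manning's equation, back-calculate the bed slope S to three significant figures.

0.000307

A = b·y = 32.966 × 0.65 = 21.43 m²
Wide channel: R ≈ y = 0.65 m
S = (Q·n / (1·A·R^(2/3)))² = (8.81×0.032 / (1×21.43×0.7504))² = 0.0003074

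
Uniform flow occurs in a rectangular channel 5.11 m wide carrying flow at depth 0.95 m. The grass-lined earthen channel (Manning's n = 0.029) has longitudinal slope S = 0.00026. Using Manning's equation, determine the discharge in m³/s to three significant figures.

2.11 m³/s

A = b·y = 5.11 × 0.95 = 4.855 m²
P = b + 2y = 5.11 + 2×0.95 = 7.010 m
R = A/P = 4.855/7.010 = 0.6925 m
Q = (1/n)·A·R^(2/3)·S^(1/2) = (1/0.029) × 4.855 × 0.6925^(2/3) × 0.00026^(1/2) = 2.113 m³/s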